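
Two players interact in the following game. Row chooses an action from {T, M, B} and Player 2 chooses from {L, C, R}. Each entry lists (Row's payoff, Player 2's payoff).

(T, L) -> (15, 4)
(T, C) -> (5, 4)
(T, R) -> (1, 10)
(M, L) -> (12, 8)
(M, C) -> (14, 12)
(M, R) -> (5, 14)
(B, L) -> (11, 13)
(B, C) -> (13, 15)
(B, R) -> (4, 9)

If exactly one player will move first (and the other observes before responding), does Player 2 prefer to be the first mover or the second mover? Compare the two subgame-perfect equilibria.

second

If Row leads: Player 2's best replies are T→R, M→R, B→C; Row's induced payoffs 1, 5, 13; outcome (B, C), payoffs (13, 15).
If Player 2 leads: Row's best replies are L→T, C→M, R→M; Player 2's induced payoffs 4, 12, 14; outcome (M, R), payoffs (5, 14).
Player 2 gets 14 moving first and 15 moving second, so Player 2 prefers to move second.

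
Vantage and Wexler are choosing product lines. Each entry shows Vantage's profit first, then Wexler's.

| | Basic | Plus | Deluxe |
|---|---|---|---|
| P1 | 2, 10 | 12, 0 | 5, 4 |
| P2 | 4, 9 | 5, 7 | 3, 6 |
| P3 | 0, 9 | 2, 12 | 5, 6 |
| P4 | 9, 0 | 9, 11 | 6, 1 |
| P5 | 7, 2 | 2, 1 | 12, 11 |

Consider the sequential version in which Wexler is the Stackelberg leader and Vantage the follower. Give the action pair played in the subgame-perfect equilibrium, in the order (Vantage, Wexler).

Work backward from Vantage's decision.
- Basic: BR = P4, leader payoff 0.
- Plus: BR = P1, leader payoff 0.
- Deluxe: BR = P5, leader payoff 11.
Among 0, 0, 11, the best is 11 at Deluxe. Subgame-perfect outcome: (P5, Deluxe) with payoffs (12, 11).

(P5, Deluxe)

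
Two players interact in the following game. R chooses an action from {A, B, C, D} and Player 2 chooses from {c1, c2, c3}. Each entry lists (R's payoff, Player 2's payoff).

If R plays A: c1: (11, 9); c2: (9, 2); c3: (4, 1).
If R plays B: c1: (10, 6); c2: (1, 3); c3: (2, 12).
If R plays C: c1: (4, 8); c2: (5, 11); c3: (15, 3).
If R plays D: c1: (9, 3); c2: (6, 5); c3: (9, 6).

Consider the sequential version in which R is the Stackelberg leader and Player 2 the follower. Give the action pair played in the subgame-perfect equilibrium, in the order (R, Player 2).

Backward induction with R moving first.
- A: BR = c1, leader payoff 11.
- B: BR = c3, leader payoff 2.
- C: BR = c2, leader payoff 5.
- D: BR = c3, leader payoff 9.
R's induced payoffs are 11, 2, 5, 9, so R commits to A. Subgame-perfect outcome: (A, c1) with payoffs (11, 9).

(A, c1)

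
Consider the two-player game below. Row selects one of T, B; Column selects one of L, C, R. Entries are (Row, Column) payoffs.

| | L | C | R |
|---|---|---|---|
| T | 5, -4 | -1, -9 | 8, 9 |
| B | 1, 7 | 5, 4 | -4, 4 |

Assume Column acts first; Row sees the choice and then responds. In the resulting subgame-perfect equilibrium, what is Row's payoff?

8

Backward induction with Column moving first.
- L: BR = T, leader payoff -4.
- C: BR = B, leader payoff 4.
- R: BR = T, leader payoff 9.
Among -4, 4, 9, the best is 9 at R. Subgame-perfect outcome: (T, R) with payoffs (8, 9).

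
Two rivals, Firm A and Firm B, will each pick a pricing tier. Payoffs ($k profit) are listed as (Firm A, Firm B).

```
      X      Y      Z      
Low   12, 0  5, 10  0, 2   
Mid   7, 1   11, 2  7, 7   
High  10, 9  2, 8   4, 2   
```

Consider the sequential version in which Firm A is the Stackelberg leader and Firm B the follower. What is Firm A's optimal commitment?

High

Backward induction with Firm A moving first.
- Low → Firm B plays Y (best of 0, 10, 2); Firm A gets 5.
- Mid → Firm B plays Z (best of 1, 2, 7); Firm A gets 7.
- High → Firm B plays X (best of 9, 8, 2); Firm A gets 10.
Maximizing over 5, 7, 10, Firm A chooses High. Subgame-perfect outcome: (High, X) with payoffs (10, 9).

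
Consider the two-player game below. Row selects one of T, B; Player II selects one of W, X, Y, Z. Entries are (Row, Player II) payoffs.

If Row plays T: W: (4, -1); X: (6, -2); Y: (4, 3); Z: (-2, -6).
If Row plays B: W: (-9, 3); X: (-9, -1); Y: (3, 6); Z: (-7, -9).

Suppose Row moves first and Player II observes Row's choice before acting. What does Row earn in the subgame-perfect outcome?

Work backward from Player II's decision.
- T: BR = Y, leader payoff 4.
- B: BR = Y, leader payoff 3.
Among 4, 3, the best is 4 at T. Subgame-perfect outcome: (T, Y) with payoffs (4, 3).

4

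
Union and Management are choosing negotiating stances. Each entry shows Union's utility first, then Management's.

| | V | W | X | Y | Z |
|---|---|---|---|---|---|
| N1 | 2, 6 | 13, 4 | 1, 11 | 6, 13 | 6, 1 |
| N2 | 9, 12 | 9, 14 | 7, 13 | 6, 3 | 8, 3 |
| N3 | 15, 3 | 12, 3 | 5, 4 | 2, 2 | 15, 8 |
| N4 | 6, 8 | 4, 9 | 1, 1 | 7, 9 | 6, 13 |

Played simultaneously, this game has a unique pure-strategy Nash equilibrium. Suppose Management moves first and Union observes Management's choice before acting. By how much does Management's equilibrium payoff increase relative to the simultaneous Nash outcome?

5

Solve by backward induction (Management leads).
- V: BR = N3, leader payoff 3.
- W: BR = N1, leader payoff 4.
- X: BR = N2, leader payoff 13.
- Y: BR = N4, leader payoff 9.
- Z: BR = N3, leader payoff 8.
Maximizing over 3, 4, 13, 9, 8, Management chooses X. Subgame-perfect outcome: (N2, X) with payoffs (7, 13).
Under simultaneous play:
Union's best replies: V→N3; W→N1; X→N2; Y→N4; Z→N3.
Management's best replies: N1→Y; N2→W; N3→Z; N4→Z.
Only (N3, Z) has each player best-responding; Nash payoffs (15, 8).
Management's commitment gain: 13 − 8 = 5.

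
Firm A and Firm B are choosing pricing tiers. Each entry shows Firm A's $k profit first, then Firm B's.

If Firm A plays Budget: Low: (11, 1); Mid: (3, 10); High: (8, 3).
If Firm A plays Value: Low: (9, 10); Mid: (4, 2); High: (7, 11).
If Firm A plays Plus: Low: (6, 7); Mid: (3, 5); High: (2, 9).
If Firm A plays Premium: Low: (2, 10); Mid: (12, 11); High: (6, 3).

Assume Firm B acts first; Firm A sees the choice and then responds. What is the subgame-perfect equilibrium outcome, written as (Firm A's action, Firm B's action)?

Work backward from Firm A's decision.
- Low: BR = Budget, leader payoff 1.
- Mid: BR = Premium, leader payoff 11.
- High: BR = Budget, leader payoff 3.
Among 1, 11, 3, the best is 11 at Mid. Subgame-perfect outcome: (Premium, Mid) with payoffs (12, 11).

(Premium, Mid)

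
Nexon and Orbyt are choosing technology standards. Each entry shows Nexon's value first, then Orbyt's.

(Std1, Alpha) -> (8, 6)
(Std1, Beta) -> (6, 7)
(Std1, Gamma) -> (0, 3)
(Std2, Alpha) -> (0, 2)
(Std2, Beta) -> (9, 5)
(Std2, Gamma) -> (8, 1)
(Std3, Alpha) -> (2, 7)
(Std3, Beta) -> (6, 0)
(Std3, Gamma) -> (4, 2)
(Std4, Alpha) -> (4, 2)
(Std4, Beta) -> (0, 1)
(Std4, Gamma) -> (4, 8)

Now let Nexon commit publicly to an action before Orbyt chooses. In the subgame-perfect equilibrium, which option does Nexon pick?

Std2

Backward induction with Nexon moving first.
- Std1 → Orbyt plays Beta (best of 6, 7, 3); Nexon gets 6.
- Std2 → Orbyt plays Beta (best of 2, 5, 1); Nexon gets 9.
- Std3 → Orbyt plays Alpha (best of 7, 0, 2); Nexon gets 2.
- Std4 → Orbyt plays Gamma (best of 2, 1, 8); Nexon gets 4.
Maximizing over 6, 9, 2, 4, Nexon chooses Std2. Subgame-perfect outcome: (Std2, Beta) with payoffs (9, 5).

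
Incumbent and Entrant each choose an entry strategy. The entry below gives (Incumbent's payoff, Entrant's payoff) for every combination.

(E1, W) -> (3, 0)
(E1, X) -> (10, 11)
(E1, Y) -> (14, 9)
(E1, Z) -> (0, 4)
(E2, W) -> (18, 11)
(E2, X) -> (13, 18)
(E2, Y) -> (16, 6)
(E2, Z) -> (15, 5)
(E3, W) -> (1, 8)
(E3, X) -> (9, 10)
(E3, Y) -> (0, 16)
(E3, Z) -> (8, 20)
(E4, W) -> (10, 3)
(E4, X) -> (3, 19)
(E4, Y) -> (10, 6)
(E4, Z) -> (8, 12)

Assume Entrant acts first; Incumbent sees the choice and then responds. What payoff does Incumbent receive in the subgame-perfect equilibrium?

13

Work backward from Incumbent's decision.
- W → Incumbent plays E2 (best of 3, 18, 1, 10); Entrant gets 11.
- X → Incumbent plays E2 (best of 10, 13, 9, 3); Entrant gets 18.
- Y → Incumbent plays E2 (best of 14, 16, 0, 10); Entrant gets 6.
- Z → Incumbent plays E2 (best of 0, 15, 8, 8); Entrant gets 5.
Maximizing over 11, 18, 6, 5, Entrant chooses X. Subgame-perfect outcome: (E2, X) with payoffs (13, 18).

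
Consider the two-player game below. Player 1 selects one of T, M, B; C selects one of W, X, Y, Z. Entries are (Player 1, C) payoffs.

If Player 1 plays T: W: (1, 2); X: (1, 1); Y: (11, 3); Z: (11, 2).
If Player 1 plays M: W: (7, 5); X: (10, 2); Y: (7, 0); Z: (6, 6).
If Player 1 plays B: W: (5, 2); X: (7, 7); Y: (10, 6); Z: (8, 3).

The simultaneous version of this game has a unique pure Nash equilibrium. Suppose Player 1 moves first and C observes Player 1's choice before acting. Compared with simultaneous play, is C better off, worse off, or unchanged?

Backward induction with Player 1 moving first.
- T → C plays Y (best of 2, 1, 3, 2); Player 1 gets 11.
- M → C plays Z (best of 5, 2, 0, 6); Player 1 gets 6.
- B → C plays X (best of 2, 7, 6, 3); Player 1 gets 7.
Among 11, 6, 7, the best is 11 at T. Subgame-perfect outcome: (T, Y) with payoffs (11, 3).
Now find the simultaneous Nash equilibrium.
Player 1's best replies: W→M; X→M; Y→T; Z→T.
C's best replies: T→Y; M→Z; B→X.
The unique mutual best reply is (T, Y), giving (11, 3).
C earns 3 sequentially versus 3 at the Nash outcome: unchanged.

unchanged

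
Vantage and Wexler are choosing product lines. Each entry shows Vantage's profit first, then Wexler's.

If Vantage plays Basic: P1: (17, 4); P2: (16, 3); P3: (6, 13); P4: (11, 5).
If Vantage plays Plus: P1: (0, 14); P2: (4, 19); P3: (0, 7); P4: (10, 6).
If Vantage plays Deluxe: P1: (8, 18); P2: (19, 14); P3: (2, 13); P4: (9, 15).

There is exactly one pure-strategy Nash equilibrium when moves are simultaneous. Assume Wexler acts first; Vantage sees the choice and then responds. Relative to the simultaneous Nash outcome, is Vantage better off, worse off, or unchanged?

better off

Solve by backward induction (Wexler leads).
- P1 → Vantage plays Basic (best of 17, 0, 8); Wexler gets 4.
- P2 → Vantage plays Deluxe (best of 16, 4, 19); Wexler gets 14.
- P3 → Vantage plays Basic (best of 6, 0, 2); Wexler gets 13.
- P4 → Vantage plays Basic (best of 11, 10, 9); Wexler gets 5.
Among 4, 14, 13, 5, the best is 14 at P2. Subgame-perfect outcome: (Deluxe, P2) with payoffs (19, 14).
Under simultaneous play:
Vantage's best replies: P1→Basic; P2→Deluxe; P3→Basic; P4→Basic.
Wexler's best replies: Basic→P3; Plus→P2; Deluxe→P1.
The unique mutual best reply is (Basic, P3), giving (6, 13).
Vantage earns 19 sequentially versus 6 at the Nash outcome: better off.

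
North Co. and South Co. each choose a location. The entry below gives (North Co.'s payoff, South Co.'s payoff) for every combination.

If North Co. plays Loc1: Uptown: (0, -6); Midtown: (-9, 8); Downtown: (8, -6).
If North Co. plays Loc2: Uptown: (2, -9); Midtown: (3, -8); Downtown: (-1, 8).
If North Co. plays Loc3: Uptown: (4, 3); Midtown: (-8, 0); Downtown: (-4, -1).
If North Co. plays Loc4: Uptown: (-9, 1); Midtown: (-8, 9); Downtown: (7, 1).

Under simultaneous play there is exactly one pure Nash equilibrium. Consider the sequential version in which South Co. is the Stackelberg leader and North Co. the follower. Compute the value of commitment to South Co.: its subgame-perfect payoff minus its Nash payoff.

Work backward from North Co.'s decision.
- Uptown: North Co. compares 0, 2, 4, -9 and picks Loc3; South Co. would get 3.
- Midtown: North Co. compares -9, 3, -8, -8 and picks Loc2; South Co. would get -8.
- Downtown: North Co. compares 8, -1, -4, 7 and picks Loc1; South Co. would get -6.
South Co.'s induced payoffs are 3, -8, -6, so South Co. commits to Uptown. Subgame-perfect outcome: (Loc3, Uptown) with payoffs (4, 3).
For the simultaneous game, intersect best replies.
North Co.'s best replies: Uptown→Loc3; Midtown→Loc2; Downtown→Loc1.
South Co.'s best replies: Loc1→Midtown; Loc2→Downtown; Loc3→Uptown; Loc4→Midtown.
The unique mutual best reply is (Loc3, Uptown), giving (4, 3).
South Co.'s commitment gain: 3 − 3 = 0.

0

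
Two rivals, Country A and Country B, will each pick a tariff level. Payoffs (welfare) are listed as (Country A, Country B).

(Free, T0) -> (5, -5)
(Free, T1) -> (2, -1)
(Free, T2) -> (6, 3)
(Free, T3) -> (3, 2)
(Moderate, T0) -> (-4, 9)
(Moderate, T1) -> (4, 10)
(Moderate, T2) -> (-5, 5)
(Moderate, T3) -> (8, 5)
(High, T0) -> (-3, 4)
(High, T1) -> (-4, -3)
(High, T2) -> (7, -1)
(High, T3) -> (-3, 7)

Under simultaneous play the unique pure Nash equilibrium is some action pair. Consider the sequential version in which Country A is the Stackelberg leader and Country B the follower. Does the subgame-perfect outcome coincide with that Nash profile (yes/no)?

Solve by backward induction (Country A leads).
- Free → Country B plays T2 (best of -5, -1, 3, 2); Country A gets 6.
- Moderate → Country B plays T1 (best of 9, 10, 5, 5); Country A gets 4.
- High → Country B plays T3 (best of 4, -3, -1, 7); Country A gets -3.
Country A's induced payoffs are 6, 4, -3, so Country A commits to Free. Subgame-perfect outcome: (Free, T2) with payoffs (6, 3).
Now find the simultaneous Nash equilibrium.
Country A's best replies: T0→Free; T1→Moderate; T2→High; T3→Moderate.
Country B's best replies: Free→T2; Moderate→T1; High→T3.
The unique mutual best reply is (Moderate, T1), giving (4, 10).
Sequential outcome (Free, T2) differs from the Nash profile (Moderate, T1).

no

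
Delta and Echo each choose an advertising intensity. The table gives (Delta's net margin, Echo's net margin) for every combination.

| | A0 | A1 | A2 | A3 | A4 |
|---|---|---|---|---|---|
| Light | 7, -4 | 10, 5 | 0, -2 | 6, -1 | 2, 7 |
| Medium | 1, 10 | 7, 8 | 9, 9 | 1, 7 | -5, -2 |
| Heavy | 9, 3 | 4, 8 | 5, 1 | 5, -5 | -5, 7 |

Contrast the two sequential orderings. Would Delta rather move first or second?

second

If Delta leads: Echo's best replies are Light→A4, Medium→A0, Heavy→A1; Delta's induced payoffs 2, 1, 4; outcome (Heavy, A1), payoffs (4, 8).
If Echo leads: Delta's best replies are A0→Heavy, A1→Light, A2→Medium, A3→Light, A4→Light; Echo's induced payoffs 3, 5, 9, -1, 7; outcome (Medium, A2), payoffs (9, 9).
Delta gets 4 moving first and 9 moving second, so Delta prefers to move second.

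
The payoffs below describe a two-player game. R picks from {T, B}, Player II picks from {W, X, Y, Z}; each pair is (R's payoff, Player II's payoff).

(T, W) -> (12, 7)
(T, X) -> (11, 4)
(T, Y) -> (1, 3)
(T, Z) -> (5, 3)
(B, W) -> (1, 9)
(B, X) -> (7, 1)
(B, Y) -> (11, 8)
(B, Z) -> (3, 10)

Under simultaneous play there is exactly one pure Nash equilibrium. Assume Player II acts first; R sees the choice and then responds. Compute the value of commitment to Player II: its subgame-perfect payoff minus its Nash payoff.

1

Backward induction with Player II moving first.
- W: BR = T, leader payoff 7.
- X: BR = T, leader payoff 4.
- Y: BR = B, leader payoff 8.
- Z: BR = T, leader payoff 3.
Maximizing over 7, 4, 8, 3, Player II chooses Y. Subgame-perfect outcome: (B, Y) with payoffs (11, 8).
For the simultaneous game, intersect best replies.
R's best replies: W→T; X→T; Y→B; Z→T.
Player II's best replies: T→W; B→Z.
The unique mutual best reply is (T, W), giving (12, 7).
Player II's commitment gain: 8 − 7 = 1.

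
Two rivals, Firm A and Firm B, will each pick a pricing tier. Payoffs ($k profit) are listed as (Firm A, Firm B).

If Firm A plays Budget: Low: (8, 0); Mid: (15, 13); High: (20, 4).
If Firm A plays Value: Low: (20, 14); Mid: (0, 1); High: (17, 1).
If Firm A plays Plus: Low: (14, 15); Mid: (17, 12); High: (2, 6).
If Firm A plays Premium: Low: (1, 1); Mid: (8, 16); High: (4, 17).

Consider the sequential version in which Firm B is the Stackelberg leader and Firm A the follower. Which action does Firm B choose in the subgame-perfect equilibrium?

Solve by backward induction (Firm B leads).
- Low: BR = Value, leader payoff 14.
- Mid: BR = Plus, leader payoff 12.
- High: BR = Budget, leader payoff 4.
Among 14, 12, 4, the best is 14 at Low. Subgame-perfect outcome: (Value, Low) with payoffs (20, 14).

Low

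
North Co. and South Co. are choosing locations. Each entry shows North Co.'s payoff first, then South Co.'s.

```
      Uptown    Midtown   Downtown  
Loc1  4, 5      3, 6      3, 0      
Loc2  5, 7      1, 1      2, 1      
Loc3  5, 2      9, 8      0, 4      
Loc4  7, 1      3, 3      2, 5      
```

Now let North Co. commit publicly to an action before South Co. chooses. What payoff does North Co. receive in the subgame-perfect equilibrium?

Work backward from South Co.'s decision.
- Loc1: BR = Midtown, leader payoff 3.
- Loc2: BR = Uptown, leader payoff 5.
- Loc3: BR = Midtown, leader payoff 9.
- Loc4: BR = Downtown, leader payoff 2.
North Co.'s induced payoffs are 3, 5, 9, 2, so North Co. commits to Loc3. Subgame-perfect outcome: (Loc3, Midtown) with payoffs (9, 8).

9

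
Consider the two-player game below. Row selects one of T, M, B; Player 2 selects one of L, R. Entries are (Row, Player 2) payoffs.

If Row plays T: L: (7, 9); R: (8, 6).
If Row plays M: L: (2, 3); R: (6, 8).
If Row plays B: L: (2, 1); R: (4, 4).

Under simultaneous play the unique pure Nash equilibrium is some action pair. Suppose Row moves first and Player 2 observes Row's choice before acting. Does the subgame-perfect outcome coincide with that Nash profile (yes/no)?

yes

Solve by backward induction (Row leads).
- T: Player 2 compares 9, 6 and picks L; Row would get 7.
- M: Player 2 compares 3, 8 and picks R; Row would get 6.
- B: Player 2 compares 1, 4 and picks R; Row would get 4.
Maximizing over 7, 6, 4, Row chooses T. Subgame-perfect outcome: (T, L) with payoffs (7, 9).
For the simultaneous game, intersect best replies.
Row's best replies: L→T; R→T.
Player 2's best replies: T→L; M→R; B→R.
Only (T, L) has each player best-responding; Nash payoffs (7, 9).
Sequential outcome (T, L) coincides with the Nash profile (T, L).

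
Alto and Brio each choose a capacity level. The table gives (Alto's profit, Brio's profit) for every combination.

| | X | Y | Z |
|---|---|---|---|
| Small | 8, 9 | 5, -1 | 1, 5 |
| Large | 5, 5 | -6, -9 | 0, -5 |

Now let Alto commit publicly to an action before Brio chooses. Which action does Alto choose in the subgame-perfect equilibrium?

Small

Work backward from Brio's decision.
- Small → Brio plays X (best of 9, -1, 5); Alto gets 8.
- Large → Brio plays X (best of 5, -9, -5); Alto gets 5.
Alto's induced payoffs are 8, 5, so Alto commits to Small. Subgame-perfect outcome: (Small, X) with payoffs (8, 9).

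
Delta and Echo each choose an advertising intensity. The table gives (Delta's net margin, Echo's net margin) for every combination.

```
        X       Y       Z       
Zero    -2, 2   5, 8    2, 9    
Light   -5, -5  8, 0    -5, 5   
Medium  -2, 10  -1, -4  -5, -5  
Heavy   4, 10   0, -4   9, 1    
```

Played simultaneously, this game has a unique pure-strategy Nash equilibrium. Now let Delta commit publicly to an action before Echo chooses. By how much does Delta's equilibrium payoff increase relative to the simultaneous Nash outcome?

0

Work backward from Echo's decision.
- Zero: BR = Z, leader payoff 2.
- Light: BR = Z, leader payoff -5.
- Medium: BR = X, leader payoff -2.
- Heavy: BR = X, leader payoff 4.
Among 2, -5, -2, 4, the best is 4 at Heavy. Subgame-perfect outcome: (Heavy, X) with payoffs (4, 10).
Under simultaneous play:
Delta's best replies: X→Heavy; Y→Light; Z→Heavy.
Echo's best replies: Zero→Z; Light→Z; Medium→X; Heavy→X.
The unique mutual best reply is (Heavy, X), giving (4, 10).
Delta's commitment gain: 4 − 4 = 0.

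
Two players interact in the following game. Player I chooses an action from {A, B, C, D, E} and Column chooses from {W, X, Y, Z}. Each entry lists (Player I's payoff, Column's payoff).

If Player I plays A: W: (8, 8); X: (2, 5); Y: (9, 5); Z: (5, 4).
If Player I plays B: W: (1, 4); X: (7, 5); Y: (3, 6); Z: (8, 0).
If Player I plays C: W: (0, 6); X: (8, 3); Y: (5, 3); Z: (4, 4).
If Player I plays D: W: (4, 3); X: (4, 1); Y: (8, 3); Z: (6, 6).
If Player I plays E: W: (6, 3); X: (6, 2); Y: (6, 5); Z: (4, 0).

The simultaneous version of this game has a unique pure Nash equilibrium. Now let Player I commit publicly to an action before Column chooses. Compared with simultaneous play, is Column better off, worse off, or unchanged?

unchanged

Backward induction with Player I moving first.
- A: BR = W, leader payoff 8.
- B: BR = Y, leader payoff 3.
- C: BR = W, leader payoff 0.
- D: BR = Z, leader payoff 6.
- E: BR = Y, leader payoff 6.
Maximizing over 8, 3, 0, 6, 6, Player I chooses A. Subgame-perfect outcome: (A, W) with payoffs (8, 8).
Under simultaneous play:
Player I's best replies: W→A; X→C; Y→A; Z→B.
Column's best replies: A→W; B→Y; C→W; D→Z; E→Y.
The unique mutual best reply is (A, W), giving (8, 8).
Column earns 8 sequentially versus 8 at the Nash outcome: unchanged.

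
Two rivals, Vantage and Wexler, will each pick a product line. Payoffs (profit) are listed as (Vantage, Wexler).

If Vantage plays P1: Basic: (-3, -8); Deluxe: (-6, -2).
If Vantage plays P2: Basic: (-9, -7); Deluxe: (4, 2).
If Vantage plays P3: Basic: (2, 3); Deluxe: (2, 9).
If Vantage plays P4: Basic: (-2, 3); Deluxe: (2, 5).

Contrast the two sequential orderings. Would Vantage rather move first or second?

first

If Vantage leads: Wexler's best replies are P1→Deluxe, P2→Deluxe, P3→Deluxe, P4→Deluxe; Vantage's induced payoffs -6, 4, 2, 2; outcome (P2, Deluxe), payoffs (4, 2).
If Wexler leads: Vantage's best replies are Basic→P3, Deluxe→P2; Wexler's induced payoffs 3, 2; outcome (P3, Basic), payoffs (2, 3).
Vantage gets 4 moving first and 2 moving second, so Vantage prefers to move first.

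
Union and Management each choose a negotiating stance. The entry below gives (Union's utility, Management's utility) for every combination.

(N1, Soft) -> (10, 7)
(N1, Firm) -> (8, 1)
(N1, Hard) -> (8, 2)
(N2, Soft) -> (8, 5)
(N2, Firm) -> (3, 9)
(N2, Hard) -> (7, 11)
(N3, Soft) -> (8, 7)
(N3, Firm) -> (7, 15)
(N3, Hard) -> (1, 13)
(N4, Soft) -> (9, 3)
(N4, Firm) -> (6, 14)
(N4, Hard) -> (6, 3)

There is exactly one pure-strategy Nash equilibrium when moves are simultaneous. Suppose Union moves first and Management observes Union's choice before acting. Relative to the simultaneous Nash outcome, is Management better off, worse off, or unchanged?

Management best-responds to each possible Union move:
- N1 → Management plays Soft (best of 7, 1, 2); Union gets 10.
- N2 → Management plays Hard (best of 5, 9, 11); Union gets 7.
- N3 → Management plays Firm (best of 7, 15, 13); Union gets 7.
- N4 → Management plays Firm (best of 3, 14, 3); Union gets 6.
Among 10, 7, 7, 6, the best is 10 at N1. Subgame-perfect outcome: (N1, Soft) with payoffs (10, 7).
Under simultaneous play:
Union's best replies: Soft→N1; Firm→N1; Hard→N1.
Management's best replies: N1→Soft; N2→Hard; N3→Firm; N4→Firm.
The unique mutual best reply is (N1, Soft), giving (10, 7).
Management earns 7 sequentially versus 7 at the Nash outcome: unchanged.

unchanged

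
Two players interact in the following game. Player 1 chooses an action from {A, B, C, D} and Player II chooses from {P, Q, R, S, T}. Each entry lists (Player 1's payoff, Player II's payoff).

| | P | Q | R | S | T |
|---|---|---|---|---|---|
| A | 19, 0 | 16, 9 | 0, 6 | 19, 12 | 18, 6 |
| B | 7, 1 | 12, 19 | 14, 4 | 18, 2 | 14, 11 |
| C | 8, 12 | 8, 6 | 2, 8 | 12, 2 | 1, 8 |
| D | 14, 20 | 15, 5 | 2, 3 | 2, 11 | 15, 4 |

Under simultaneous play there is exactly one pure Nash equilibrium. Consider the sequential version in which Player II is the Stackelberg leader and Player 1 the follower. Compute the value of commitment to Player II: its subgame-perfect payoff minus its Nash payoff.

0

Player 1 best-responds to each possible Player II move:
- P → Player 1 plays A (best of 19, 7, 8, 14); Player II gets 0.
- Q → Player 1 plays A (best of 16, 12, 8, 15); Player II gets 9.
- R → Player 1 plays B (best of 0, 14, 2, 2); Player II gets 4.
- S → Player 1 plays A (best of 19, 18, 12, 2); Player II gets 12.
- T → Player 1 plays A (best of 18, 14, 1, 15); Player II gets 6.
Player II's induced payoffs are 0, 9, 4, 12, 6, so Player II commits to S. Subgame-perfect outcome: (A, S) with payoffs (19, 12).
Under simultaneous play:
Player 1's best replies: P→A; Q→A; R→B; S→A; T→A.
Player II's best replies: A→S; B→Q; C→P; D→P.
The unique mutual best reply is (A, S), giving (19, 12).
Player II's commitment gain: 12 − 12 = 0.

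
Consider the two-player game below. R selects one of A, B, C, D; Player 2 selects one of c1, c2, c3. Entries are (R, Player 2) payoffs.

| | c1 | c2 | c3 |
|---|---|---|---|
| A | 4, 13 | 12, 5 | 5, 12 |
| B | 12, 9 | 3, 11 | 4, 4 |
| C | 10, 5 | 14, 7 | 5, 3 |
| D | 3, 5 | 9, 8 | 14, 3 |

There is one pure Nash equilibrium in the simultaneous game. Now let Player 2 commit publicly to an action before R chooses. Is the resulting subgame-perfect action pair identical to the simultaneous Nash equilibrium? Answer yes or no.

no

Solve by backward induction (Player 2 leads).
- c1 → R plays B (best of 4, 12, 10, 3); Player 2 gets 9.
- c2 → R plays C (best of 12, 3, 14, 9); Player 2 gets 7.
- c3 → R plays D (best of 5, 4, 5, 14); Player 2 gets 3.
Among 9, 7, 3, the best is 9 at c1. Subgame-perfect outcome: (B, c1) with payoffs (12, 9).
Now find the simultaneous Nash equilibrium.
R's best replies: c1→B; c2→C; c3→D.
Player 2's best replies: A→c1; B→c2; C→c2; D→c2.
The unique mutual best reply is (C, c2), giving (14, 7).
Sequential outcome (B, c1) differs from the Nash profile (C, c2).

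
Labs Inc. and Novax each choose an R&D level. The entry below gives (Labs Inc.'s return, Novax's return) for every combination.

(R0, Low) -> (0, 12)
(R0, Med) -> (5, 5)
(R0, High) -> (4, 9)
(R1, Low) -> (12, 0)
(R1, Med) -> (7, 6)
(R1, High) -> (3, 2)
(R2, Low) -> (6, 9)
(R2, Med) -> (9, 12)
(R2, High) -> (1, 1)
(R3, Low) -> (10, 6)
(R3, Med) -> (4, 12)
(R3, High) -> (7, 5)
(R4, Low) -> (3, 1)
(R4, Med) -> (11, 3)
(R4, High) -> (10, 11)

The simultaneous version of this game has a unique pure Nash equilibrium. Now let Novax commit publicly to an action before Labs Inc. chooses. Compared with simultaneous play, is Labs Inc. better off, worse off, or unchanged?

Labs Inc. best-responds to each possible Novax move:
- Low: Labs Inc. compares 0, 12, 6, 10, 3 and picks R1; Novax would get 0.
- Med: Labs Inc. compares 5, 7, 9, 4, 11 and picks R4; Novax would get 3.
- High: Labs Inc. compares 4, 3, 1, 7, 10 and picks R4; Novax would get 11.
Novax's induced payoffs are 0, 3, 11, so Novax commits to High. Subgame-perfect outcome: (R4, High) with payoffs (10, 11).
Under simultaneous play:
Labs Inc.'s best replies: Low→R1; Med→R4; High→R4.
Novax's best replies: R0→Low; R1→Med; R2→Med; R3→Med; R4→High.
The unique mutual best reply is (R4, High), giving (10, 11).
Labs Inc. earns 10 sequentially versus 10 at the Nash outcome: unchanged.

unchanged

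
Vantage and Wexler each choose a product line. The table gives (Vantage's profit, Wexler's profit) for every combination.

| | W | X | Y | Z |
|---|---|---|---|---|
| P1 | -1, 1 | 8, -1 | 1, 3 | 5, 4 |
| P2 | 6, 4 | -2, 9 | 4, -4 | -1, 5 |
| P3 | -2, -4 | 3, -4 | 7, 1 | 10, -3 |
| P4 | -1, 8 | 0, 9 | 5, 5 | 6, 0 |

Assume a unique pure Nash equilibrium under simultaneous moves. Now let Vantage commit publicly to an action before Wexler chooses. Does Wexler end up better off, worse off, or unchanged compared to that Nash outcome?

Backward induction with Vantage moving first.
- P1 → Wexler plays Z (best of 1, -1, 3, 4); Vantage gets 5.
- P2 → Wexler plays X (best of 4, 9, -4, 5); Vantage gets -2.
- P3 → Wexler plays Y (best of -4, -4, 1, -3); Vantage gets 7.
- P4 → Wexler plays X (best of 8, 9, 5, 0); Vantage gets 0.
Among 5, -2, 7, 0, the best is 7 at P3. Subgame-perfect outcome: (P3, Y) with payoffs (7, 1).
Now find the simultaneous Nash equilibrium.
Vantage's best replies: W→P2; X→P1; Y→P3; Z→P3.
Wexler's best replies: P1→Z; P2→X; P3→Y; P4→X.
The unique mutual best reply is (P3, Y), giving (7, 1).
Wexler earns 1 sequentially versus 1 at the Nash outcome: unchanged.

unchanged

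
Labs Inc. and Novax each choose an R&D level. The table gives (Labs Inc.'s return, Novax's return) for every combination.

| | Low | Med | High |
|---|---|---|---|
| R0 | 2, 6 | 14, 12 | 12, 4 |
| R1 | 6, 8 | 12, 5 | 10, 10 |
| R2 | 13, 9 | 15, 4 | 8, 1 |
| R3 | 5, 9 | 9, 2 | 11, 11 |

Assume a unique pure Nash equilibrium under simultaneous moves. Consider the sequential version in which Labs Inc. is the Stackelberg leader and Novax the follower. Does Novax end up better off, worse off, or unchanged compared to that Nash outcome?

Solve by backward induction (Labs Inc. leads).
- R0: BR = Med, leader payoff 14.
- R1: BR = High, leader payoff 10.
- R2: BR = Low, leader payoff 13.
- R3: BR = High, leader payoff 11.
Maximizing over 14, 10, 13, 11, Labs Inc. chooses R0. Subgame-perfect outcome: (R0, Med) with payoffs (14, 12).
Under simultaneous play:
Labs Inc.'s best replies: Low→R2; Med→R2; High→R0.
Novax's best replies: R0→Med; R1→High; R2→Low; R3→High.
Only (R2, Low) has each player best-responding; Nash payoffs (13, 9).
Novax earns 12 sequentially versus 9 at the Nash outcome: better off.

better off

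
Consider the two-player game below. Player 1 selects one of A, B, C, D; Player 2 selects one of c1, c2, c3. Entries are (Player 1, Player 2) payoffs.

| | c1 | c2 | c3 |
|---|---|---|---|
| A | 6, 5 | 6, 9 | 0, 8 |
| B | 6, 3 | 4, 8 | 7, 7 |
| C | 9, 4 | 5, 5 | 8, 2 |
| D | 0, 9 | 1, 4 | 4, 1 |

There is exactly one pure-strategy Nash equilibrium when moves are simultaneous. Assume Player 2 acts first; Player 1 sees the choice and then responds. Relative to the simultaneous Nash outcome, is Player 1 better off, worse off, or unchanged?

Solve by backward induction (Player 2 leads).
- c1 → Player 1 plays C (best of 6, 6, 9, 0); Player 2 gets 4.
- c2 → Player 1 plays A (best of 6, 4, 5, 1); Player 2 gets 9.
- c3 → Player 1 plays C (best of 0, 7, 8, 4); Player 2 gets 2.
Among 4, 9, 2, the best is 9 at c2. Subgame-perfect outcome: (A, c2) with payoffs (6, 9).
Now find the simultaneous Nash equilibrium.
Player 1's best replies: c1→C; c2→A; c3→C.
Player 2's best replies: A→c2; B→c2; C→c2; D→c1.
Only (A, c2) has each player best-responding; Nash payoffs (6, 9).
Player 1 earns 6 sequentially versus 6 at the Nash outcome: unchanged.

unchanged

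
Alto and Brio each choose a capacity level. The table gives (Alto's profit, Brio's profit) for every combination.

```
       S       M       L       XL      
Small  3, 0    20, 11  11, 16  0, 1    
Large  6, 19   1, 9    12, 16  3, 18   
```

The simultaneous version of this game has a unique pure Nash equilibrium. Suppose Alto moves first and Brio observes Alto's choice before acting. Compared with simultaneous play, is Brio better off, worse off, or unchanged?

worse off

Work backward from Brio's decision.
- Small: BR = L, leader payoff 11.
- Large: BR = S, leader payoff 6.
Alto's induced payoffs are 11, 6, so Alto commits to Small. Subgame-perfect outcome: (Small, L) with payoffs (11, 16).
Now find the simultaneous Nash equilibrium.
Alto's best replies: S→Large; M→Small; L→Large; XL→Large.
Brio's best replies: Small→L; Large→S.
The unique mutual best reply is (Large, S), giving (6, 19).
Brio earns 16 sequentially versus 19 at the Nash outcome: worse off.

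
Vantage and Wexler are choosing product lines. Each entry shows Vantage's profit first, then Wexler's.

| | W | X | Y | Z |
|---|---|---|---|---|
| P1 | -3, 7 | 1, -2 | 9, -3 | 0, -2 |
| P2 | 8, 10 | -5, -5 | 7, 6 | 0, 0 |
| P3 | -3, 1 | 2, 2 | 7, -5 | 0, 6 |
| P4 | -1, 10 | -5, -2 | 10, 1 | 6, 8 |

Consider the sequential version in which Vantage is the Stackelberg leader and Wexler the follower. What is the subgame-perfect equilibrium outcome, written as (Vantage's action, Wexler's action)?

Wexler best-responds to each possible Vantage move:
- P1 → Wexler plays W (best of 7, -2, -3, -2); Vantage gets -3.
- P2 → Wexler plays W (best of 10, -5, 6, 0); Vantage gets 8.
- P3 → Wexler plays Z (best of 1, 2, -5, 6); Vantage gets 0.
- P4 → Wexler plays W (best of 10, -2, 1, 8); Vantage gets -1.
Vantage's induced payoffs are -3, 8, 0, -1, so Vantage commits to P2. Subgame-perfect outcome: (P2, W) with payoffs (8, 10).

(P2, W)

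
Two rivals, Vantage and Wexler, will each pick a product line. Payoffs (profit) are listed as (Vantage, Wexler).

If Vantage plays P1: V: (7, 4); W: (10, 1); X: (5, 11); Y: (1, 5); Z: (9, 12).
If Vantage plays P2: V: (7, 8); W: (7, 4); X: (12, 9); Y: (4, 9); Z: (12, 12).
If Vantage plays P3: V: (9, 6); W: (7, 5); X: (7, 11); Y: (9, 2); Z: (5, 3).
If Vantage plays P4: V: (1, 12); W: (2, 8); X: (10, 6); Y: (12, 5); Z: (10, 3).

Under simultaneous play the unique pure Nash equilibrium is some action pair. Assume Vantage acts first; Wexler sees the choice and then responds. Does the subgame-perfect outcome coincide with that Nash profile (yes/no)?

Solve by backward induction (Vantage leads).
- P1: Wexler compares 4, 1, 11, 5, 12 and picks Z; Vantage would get 9.
- P2: Wexler compares 8, 4, 9, 9, 12 and picks Z; Vantage would get 12.
- P3: Wexler compares 6, 5, 11, 2, 3 and picks X; Vantage would get 7.
- P4: Wexler compares 12, 8, 6, 5, 3 and picks V; Vantage would get 1.
Maximizing over 9, 12, 7, 1, Vantage chooses P2. Subgame-perfect outcome: (P2, Z) with payoffs (12, 12).
Under simultaneous play:
Vantage's best replies: V→P3; W→P1; X→P2; Y→P4; Z→P2.
Wexler's best replies: P1→Z; P2→Z; P3→X; P4→V.
Only (P2, Z) has each player best-responding; Nash payoffs (12, 12).
Sequential outcome (P2, Z) coincides with the Nash profile (P2, Z).

yes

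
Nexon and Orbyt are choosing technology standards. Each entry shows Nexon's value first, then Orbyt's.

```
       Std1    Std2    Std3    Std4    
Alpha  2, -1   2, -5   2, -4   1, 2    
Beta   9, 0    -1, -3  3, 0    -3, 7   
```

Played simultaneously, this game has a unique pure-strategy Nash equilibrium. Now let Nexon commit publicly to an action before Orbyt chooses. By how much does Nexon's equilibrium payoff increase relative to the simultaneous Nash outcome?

Backward induction with Nexon moving first.
- Alpha → Orbyt plays Std4 (best of -1, -5, -4, 2); Nexon gets 1.
- Beta → Orbyt plays Std4 (best of 0, -3, 0, 7); Nexon gets -3.
Nexon's induced payoffs are 1, -3, so Nexon commits to Alpha. Subgame-perfect outcome: (Alpha, Std4) with payoffs (1, 2).
Under simultaneous play:
Nexon's best replies: Std1→Beta; Std2→Alpha; Std3→Beta; Std4→Alpha.
Orbyt's best replies: Alpha→Std4; Beta→Std4.
The unique mutual best reply is (Alpha, Std4), giving (1, 2).
Nexon's commitment gain: 1 − 1 = 0.

0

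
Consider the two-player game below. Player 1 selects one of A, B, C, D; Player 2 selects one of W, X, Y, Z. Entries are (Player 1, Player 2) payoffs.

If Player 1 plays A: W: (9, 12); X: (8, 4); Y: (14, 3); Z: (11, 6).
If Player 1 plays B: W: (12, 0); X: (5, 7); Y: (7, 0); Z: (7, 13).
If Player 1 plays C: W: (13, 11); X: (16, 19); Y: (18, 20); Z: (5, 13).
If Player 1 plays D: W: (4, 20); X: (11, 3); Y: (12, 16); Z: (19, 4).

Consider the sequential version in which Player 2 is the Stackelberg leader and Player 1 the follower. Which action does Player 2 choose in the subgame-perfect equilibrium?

Solve by backward induction (Player 2 leads).
- W → Player 1 plays C (best of 9, 12, 13, 4); Player 2 gets 11.
- X → Player 1 plays C (best of 8, 5, 16, 11); Player 2 gets 19.
- Y → Player 1 plays C (best of 14, 7, 18, 12); Player 2 gets 20.
- Z → Player 1 plays D (best of 11, 7, 5, 19); Player 2 gets 4.
Among 11, 19, 20, 4, the best is 20 at Y. Subgame-perfect outcome: (C, Y) with payoffs (18, 20).

Y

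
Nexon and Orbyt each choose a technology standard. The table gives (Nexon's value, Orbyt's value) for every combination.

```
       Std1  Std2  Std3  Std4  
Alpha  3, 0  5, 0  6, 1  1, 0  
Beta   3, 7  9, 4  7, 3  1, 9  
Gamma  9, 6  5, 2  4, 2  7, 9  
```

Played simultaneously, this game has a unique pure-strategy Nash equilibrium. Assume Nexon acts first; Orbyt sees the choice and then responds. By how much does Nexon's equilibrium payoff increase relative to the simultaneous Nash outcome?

0

Solve by backward induction (Nexon leads).
- Alpha → Orbyt plays Std3 (best of 0, 0, 1, 0); Nexon gets 6.
- Beta → Orbyt plays Std4 (best of 7, 4, 3, 9); Nexon gets 1.
- Gamma → Orbyt plays Std4 (best of 6, 2, 2, 9); Nexon gets 7.
Among 6, 1, 7, the best is 7 at Gamma. Subgame-perfect outcome: (Gamma, Std4) with payoffs (7, 9).
For the simultaneous game, intersect best replies.
Nexon's best replies: Std1→Gamma; Std2→Beta; Std3→Beta; Std4→Gamma.
Orbyt's best replies: Alpha→Std3; Beta→Std4; Gamma→Std4.
Only (Gamma, Std4) has each player best-responding; Nash payoffs (7, 9).
Nexon's commitment gain: 7 − 7 = 0.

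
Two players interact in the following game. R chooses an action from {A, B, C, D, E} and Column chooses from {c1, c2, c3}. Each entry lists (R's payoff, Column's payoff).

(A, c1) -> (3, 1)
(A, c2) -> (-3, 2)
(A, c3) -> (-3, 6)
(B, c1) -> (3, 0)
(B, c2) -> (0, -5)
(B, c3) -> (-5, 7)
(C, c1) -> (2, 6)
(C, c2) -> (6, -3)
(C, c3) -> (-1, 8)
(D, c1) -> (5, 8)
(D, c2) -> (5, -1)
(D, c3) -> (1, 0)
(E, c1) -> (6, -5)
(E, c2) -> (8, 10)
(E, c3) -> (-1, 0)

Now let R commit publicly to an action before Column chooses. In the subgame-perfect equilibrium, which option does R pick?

Work backward from Column's decision.
- A: BR = c3, leader payoff -3.
- B: BR = c3, leader payoff -5.
- C: BR = c3, leader payoff -1.
- D: BR = c1, leader payoff 5.
- E: BR = c2, leader payoff 8.
R's induced payoffs are -3, -5, -1, 5, 8, so R commits to E. Subgame-perfect outcome: (E, c2) with payoffs (8, 10).

E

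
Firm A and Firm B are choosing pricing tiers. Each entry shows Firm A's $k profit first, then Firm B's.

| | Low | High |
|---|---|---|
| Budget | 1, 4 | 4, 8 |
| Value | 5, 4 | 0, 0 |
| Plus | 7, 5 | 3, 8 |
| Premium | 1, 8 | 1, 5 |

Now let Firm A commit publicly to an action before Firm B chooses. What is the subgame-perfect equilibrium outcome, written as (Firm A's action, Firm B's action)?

(Value, Low)

Backward induction with Firm A moving first.
- Budget: BR = High, leader payoff 4.
- Value: BR = Low, leader payoff 5.
- Plus: BR = High, leader payoff 3.
- Premium: BR = Low, leader payoff 1.
Maximizing over 4, 5, 3, 1, Firm A chooses Value. Subgame-perfect outcome: (Value, Low) with payoffs (5, 4).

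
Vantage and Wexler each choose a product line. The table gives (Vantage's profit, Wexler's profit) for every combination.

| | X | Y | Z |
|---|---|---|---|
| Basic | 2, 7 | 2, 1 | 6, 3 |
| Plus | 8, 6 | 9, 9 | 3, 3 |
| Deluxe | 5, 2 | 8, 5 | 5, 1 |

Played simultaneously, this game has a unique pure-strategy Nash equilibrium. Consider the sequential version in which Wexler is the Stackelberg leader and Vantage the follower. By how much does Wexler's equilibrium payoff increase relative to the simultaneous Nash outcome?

0

Backward induction with Wexler moving first.
- X: BR = Plus, leader payoff 6.
- Y: BR = Plus, leader payoff 9.
- Z: BR = Basic, leader payoff 3.
Wexler's induced payoffs are 6, 9, 3, so Wexler commits to Y. Subgame-perfect outcome: (Plus, Y) with payoffs (9, 9).
Now find the simultaneous Nash equilibrium.
Vantage's best replies: X→Plus; Y→Plus; Z→Basic.
Wexler's best replies: Basic→X; Plus→Y; Deluxe→Y.
Only (Plus, Y) has each player best-responding; Nash payoffs (9, 9).
Wexler's commitment gain: 9 − 9 = 0.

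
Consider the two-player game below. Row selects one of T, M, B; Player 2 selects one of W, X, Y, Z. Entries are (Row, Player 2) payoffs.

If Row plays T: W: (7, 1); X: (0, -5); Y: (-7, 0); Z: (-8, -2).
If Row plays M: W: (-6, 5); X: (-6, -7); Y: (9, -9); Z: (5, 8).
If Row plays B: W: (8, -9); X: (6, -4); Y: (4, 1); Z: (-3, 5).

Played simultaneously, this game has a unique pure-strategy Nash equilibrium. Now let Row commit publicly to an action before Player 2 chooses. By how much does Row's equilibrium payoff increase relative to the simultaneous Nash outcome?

Player 2 best-responds to each possible Row move:
- T: Player 2 compares 1, -5, 0, -2 and picks W; Row would get 7.
- M: Player 2 compares 5, -7, -9, 8 and picks Z; Row would get 5.
- B: Player 2 compares -9, -4, 1, 5 and picks Z; Row would get -3.
Row's induced payoffs are 7, 5, -3, so Row commits to T. Subgame-perfect outcome: (T, W) with payoffs (7, 1).
Under simultaneous play:
Row's best replies: W→B; X→B; Y→M; Z→M.
Player 2's best replies: T→W; M→Z; B→Z.
The unique mutual best reply is (M, Z), giving (5, 8).
Row's commitment gain: 7 − 5 = 2.

2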